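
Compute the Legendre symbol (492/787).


p = 787 is prime, so compute (492/787) with the reciprocity algorithm (Jacobi-symbol steps: pull out 2s via (2/n), flip via reciprocity, reduce):
  pull out 2: (2/787) = -1  (since 787 mod 8 = 3)
  pull out 2: (2/787) = -1  (since 787 mod 8 = 3)
  reciprocity: (123/787) -> -(787/123)
  reduce: (49/123)
  reciprocity: (49/123) -> +(123/49)
  reduce: (25/49)
  reciprocity: (25/49) -> +(49/25)
  reduce: (24/25)
  pull out 2: (2/25) = +1  (since 25 mod 8 = 1)
  pull out 2: (2/25) = +1  (since 25 mod 8 = 1)
  pull out 2: (2/25) = +1  (since 25 mod 8 = 1)
  reciprocity: (3/25) -> +(25/3)
  reduce: (1/3)
  (1/3) = 1
Product of signs = -1
(492/787) = -1

-1


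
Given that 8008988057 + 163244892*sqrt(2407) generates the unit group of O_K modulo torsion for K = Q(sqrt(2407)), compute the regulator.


epsilon = 8008988057 + 163244892*sqrt(2407)
= 1.6018e+10
R = ln(1.6018e+10)
= 23.4970

23.4970


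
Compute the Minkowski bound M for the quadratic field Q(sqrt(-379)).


d = -379, d mod 4 = 1, so disc(K) = d = -379; |disc(K)| = 379
Imaginary quadratic field, so n = 2, s = r2 = 1, r1 = 0
M = (n!/n^n) * (4/pi)^s * sqrt(|disc(K)|) = (2!/2^2) * (4/pi)^1 * sqrt(379)
= 0.5 * 1.273240 * 19.467922
= 12.3937

12.3937


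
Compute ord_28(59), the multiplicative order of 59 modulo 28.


We want ord_28(59), the smallest k >= 1 with 59^k = 1 mod 28.
n = 28 = 2^2 * 7, phi(28) = 12; the order divides phi(n).
Divisors of 12: 1, 2, 3, 4, 6, 12
Repeated squaring mod 28: 59^1 = 3, 59^2 = 9, 59^4 = 25, 59^8 = 9
Test divisors in increasing order:
  k=1: 59^1 = 3 mod 28
  k=2: 59^2 = 9 mod 28
  k=3: 59^3 = 9 * 3 = 27 mod 28
  k=4: 59^4 = 25 mod 28
  k=6: 59^6 = 25 * 9 = 1 mod 28  <- first divisor giving 1
Order = 6

6


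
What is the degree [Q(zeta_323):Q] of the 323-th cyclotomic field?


The degree equals Euler's totient phi(323).
323 = 17 * 19
phi(323) = 288

288


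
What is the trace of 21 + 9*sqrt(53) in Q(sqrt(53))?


Tr(a + b*sqrt(d)) = (a + b*sqrt(d)) + (a - b*sqrt(d)) = 2a
= 2 * (21)
= 42

42


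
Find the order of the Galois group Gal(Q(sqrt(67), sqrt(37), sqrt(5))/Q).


The 3 square roots of distinct primes are multiplicatively independent over Q,
so [K:Q] = 2^3 and Gal(K/Q) is isomorphic to (Z/2Z)^3.
|Gal| = 2^3 = 8

8


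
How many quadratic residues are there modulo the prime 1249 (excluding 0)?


For prime p, the number of non-zero quadratic residues is (p-1)/2.
= (1249-1)/2
= 624

624


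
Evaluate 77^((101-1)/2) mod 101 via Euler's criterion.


p = 101 is prime and the exponent is (p-1)/2 = 50, so by Euler's criterion 77^50 = (77/101) = +1 or -1 mod 101.
Compute by square-and-multiply:
  50 = 32 + 16 + 2 (binary 110010)
  Repeated squaring mod 101: 77^1 = 77, 77^2 = 71, 77^4 = 92, 77^8 = 81, 77^16 = 97, 77^32 = 16
  77^50 = 77^32 * 77^16 * 77^2 = 16 * 97 * 71 mod 101
    16 * 97 = 1552 = 37 mod 101
    37 * 71 = 2627 = 1 mod 101
  77^50 = 1 mod 101
Result 1: 77 is a quadratic residue mod 101.
77^50 mod 101 = 1

1


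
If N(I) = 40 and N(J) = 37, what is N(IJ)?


N(IJ) = N(I) * N(J)
= 40 * 37
= 1480

1480


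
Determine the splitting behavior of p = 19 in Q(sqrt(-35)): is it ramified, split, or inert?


K = Q(sqrt(-35)). Since d mod 4 = 1, disc(K) = -35.
Check p | disc: -35 mod 19 = 3.
p does not divide disc. Compute Legendre symbol (d/p):
3^((19-1)/2) mod 19 = -1
(d/p) = -1, so p is inert: (p) stays prime with e=1, f=2, g=1.
Therefore p is inert.

inert


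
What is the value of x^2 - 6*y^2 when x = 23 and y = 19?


x^2 - d*y^2
= 23^2 - 6*19^2
= 529 - 2166
= -1637

-1637


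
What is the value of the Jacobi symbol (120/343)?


Compute (120/343) via quadratic reciprocity:
  pull out 2: (2/343) = +1  (since 343 mod 8 = 7)
  pull out 2: (2/343) = +1  (since 343 mod 8 = 7)
  pull out 2: (2/343) = +1  (since 343 mod 8 = 7)
  reciprocity: (15/343) -> -(343/15)
  reduce: (13/15)
  reciprocity: (13/15) -> +(15/13)
  reduce: (2/13)
  pull out 2: (2/13) = -1  (since 13 mod 8 = 5)
  (1/13) = 1
Product of signs = 1

1


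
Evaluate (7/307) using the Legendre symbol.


p = 307 is prime, so compute (7/307) with the reciprocity algorithm (Jacobi-symbol steps: pull out 2s via (2/n), flip via reciprocity, reduce):
  reciprocity: (7/307) -> -(307/7)
  reduce: (6/7)
  pull out 2: (2/7) = +1  (since 7 mod 8 = 7)
  reciprocity: (3/7) -> -(7/3)
  reduce: (1/3)
  (1/3) = 1
Product of signs = 1
(7/307) = 1

1


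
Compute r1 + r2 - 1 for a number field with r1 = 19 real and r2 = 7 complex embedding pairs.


By Dirichlet's unit theorem:
rank = r1 + r2 - 1
= 19 + 7 - 1
= 25

25


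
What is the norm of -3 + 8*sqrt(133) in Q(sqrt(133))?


N(a + b*sqrt(d)) = a^2 - d*b^2
= (-3)^2 - (133)*(8)^2
= 9 - 8512
= -8503

-8503


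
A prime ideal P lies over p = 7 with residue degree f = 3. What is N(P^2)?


N(P^a) = p^(a*f)
= 7^(2*3)
= 7^6
= 117649

117649


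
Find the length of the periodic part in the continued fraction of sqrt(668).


Run the CF algorithm for sqrt(668).
a_0 = floor(sqrt(668)) = 25; set m_0=0, q_0=1.
Recurrence: m' = q*a - m,  q' = (d - m'^2)/q,  a' = floor((a_0 + m')/q').
  step 1: m=25, q=43, a=1
  step 2: m=18, q=8, a=5
  step 3: m=22, q=23, a=2
  step 4: m=24, q=4, a=12
  step 5: m=24, q=23, a=2
  step 6: m=22, q=8, a=5
  step 7: m=18, q=43, a=1
  step 8: m=25, q=1, a=50
a_8 = 2*a_0 = 50, so the period closes here.
sqrt(668) = [25; 1, 5, 2, 12, 2, 5, 1, 50]
Period length = 8

8


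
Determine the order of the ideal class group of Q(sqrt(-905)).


K = Q(sqrt(-905)). d mod 4 = 3, so D = disc(K) = 4d = -3620
h(K) equals the number of primitive reduced positive-definite forms (a, b, c) = a*x^2 + b*x*y + c*y^2 with b^2 - 4ac = D,
where reduced means |b| <= a <= c, with b >= 0 whenever |b| = a or a = c, and primitive means gcd(a, b, c) = 1.
Reduced forces 3a^2 <= |D| = 3620, so 1 <= a <= 34; b must have the parity of D, and c = (b^2 - D)/(4a) must be an integer >= a.
Enumerate a = 1..34, b in [-a, a]:
  a=1: (1, 0, 905)  [1]
  a=2: (2, 2, 453)  [1]
  a=3: (3, -2, 302), (3, 2, 302)  [2]
  a=4: none
  a=5: (5, 0, 181)  [1]
  a=6: (6, -2, 151), (6, 2, 151)  [2]
  a=7..8: none
  a=9: (9, -4, 101), (9, 4, 101)  [2]
  a=10: (10, 10, 93)  [1]
  a=11..14: none
  a=15: (15, -10, 62), (15, 10, 62)  [2]
  a=16: none
  a=17: (17, -16, 57), (17, 16, 57)  [2]
  a=18: (18, -14, 53), (18, 14, 53)  [2]
  a=19: (19, -16, 51), (19, 16, 51)  [2]
  a=20..26: none
  a=27: (27, -22, 38), (27, 22, 38)  [2]
  a=28: none
  a=29: (29, -18, 34), (29, 18, 34)  [2]
  a=30: (30, -10, 31), (30, 10, 31)  [2]
  a=31..34: none
Total reduced forms: 1 + 1 + 2 + 1 + 2 + 2 + 1 + 2 + 2 + 2 + 2 + 2 + 2 + 2 = 24
h = 24

24


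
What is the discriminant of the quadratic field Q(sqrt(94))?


For K = Q(sqrt(d)) with d squarefree: disc(K) = d if d = 1 mod 4, and disc(K) = 4d if d = 2 or 3 mod 4.
Here d = 94, and d mod 4 = 2.
d = 2 mod 4, not 1 (O_K = Z[sqrt(d)]), so disc(K) = 4d = 4 * (94) = 376

376


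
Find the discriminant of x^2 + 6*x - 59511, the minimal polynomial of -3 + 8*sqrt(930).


The element -3 + 8*sqrt(930) has minimal polynomial:
x^2 + 6*x - 59511
Discriminant = (6)^2 - 4*(-59511)
= 36 + 238044
= 238080

238080


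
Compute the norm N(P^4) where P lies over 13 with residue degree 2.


N(P^a) = p^(a*f)
= 13^(4*2)
= 13^8
= 815730721

815730721


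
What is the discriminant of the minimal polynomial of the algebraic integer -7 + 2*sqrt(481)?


The element -7 + 2*sqrt(481) has minimal polynomial:
x^2 + 14*x - 1875
Discriminant = (14)^2 - 4*(-1875)
= 196 + 7500
= 7696

7696


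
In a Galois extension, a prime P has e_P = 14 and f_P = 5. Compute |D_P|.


|D_P| = e * f
= 14 * 5
= 70

70


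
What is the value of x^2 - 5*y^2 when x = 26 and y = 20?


x^2 - d*y^2
= 26^2 - 5*20^2
= 676 - 2000
= -1324

-1324


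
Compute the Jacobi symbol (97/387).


Compute (97/387) via quadratic reciprocity:
  reciprocity: (97/387) -> +(387/97)
  reduce: (96/97)
  pull out 2: (2/97) = +1  (since 97 mod 8 = 1)
  pull out 2: (2/97) = +1  (since 97 mod 8 = 1)
  pull out 2: (2/97) = +1  (since 97 mod 8 = 1)
  pull out 2: (2/97) = +1  (since 97 mod 8 = 1)
  pull out 2: (2/97) = +1  (since 97 mod 8 = 1)
  reciprocity: (3/97) -> +(97/3)
  reduce: (1/3)
  (1/3) = 1
Product of signs = 1

1


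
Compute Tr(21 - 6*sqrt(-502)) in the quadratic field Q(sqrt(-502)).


Tr(a + b*sqrt(d)) = (a + b*sqrt(d)) + (a - b*sqrt(d)) = 2a
= 2 * (21)
= 42

42


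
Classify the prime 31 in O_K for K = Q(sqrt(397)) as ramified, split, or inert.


K = Q(sqrt(397)). Since d mod 4 = 1, disc(K) = 397.
Check p | disc: 397 mod 31 = 25.
p does not divide disc. Compute Legendre symbol (d/p):
25^((31-1)/2) mod 31 = 1
(d/p) = 1, so p splits: (p) = P*P' with e=1, f=1, g=2.
Therefore p is split.

split


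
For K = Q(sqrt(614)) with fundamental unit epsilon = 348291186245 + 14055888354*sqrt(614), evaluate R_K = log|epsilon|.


epsilon = 348291186245 + 14055888354*sqrt(614)
= 6.9658e+11
R = ln(6.9658e+11)
= 27.2695

27.2695


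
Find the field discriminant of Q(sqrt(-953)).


For K = Q(sqrt(d)) with d squarefree: disc(K) = d if d = 1 mod 4, and disc(K) = 4d if d = 2 or 3 mod 4.
Here d = -953, and d mod 4 = 3.
d = 3 mod 4, not 1 (O_K = Z[sqrt(d)]), so disc(K) = 4d = 4 * (-953) = -3812

-3812


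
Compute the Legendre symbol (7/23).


p = 23 is prime, so compute (7/23) with the reciprocity algorithm (Jacobi-symbol steps: pull out 2s via (2/n), flip via reciprocity, reduce):
  reciprocity: (7/23) -> -(23/7)
  reduce: (2/7)
  pull out 2: (2/7) = +1  (since 7 mod 8 = 7)
  (1/7) = 1
Product of signs = -1
(7/23) = -1

-1


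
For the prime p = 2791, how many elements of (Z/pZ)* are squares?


For prime p, the number of non-zero quadratic residues is (p-1)/2.
= (2791-1)/2
= 1395

1395


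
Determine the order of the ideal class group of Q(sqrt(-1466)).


K = Q(sqrt(-1466)). d mod 4 = 2, so D = disc(K) = 4d = -5864
h(K) equals the number of primitive reduced positive-definite forms (a, b, c) = a*x^2 + b*x*y + c*y^2 with b^2 - 4ac = D,
where reduced means |b| <= a <= c, with b >= 0 whenever |b| = a or a = c, and primitive means gcd(a, b, c) = 1.
Reduced forces 3a^2 <= |D| = 5864, so 1 <= a <= 44; b must have the parity of D, and c = (b^2 - D)/(4a) must be an integer >= a.
Enumerate a = 1..44, b in [-a, a]:
  a=1: (1, 0, 1466)  [1]
  a=2: (2, 0, 733)  [1]
  a=3: (3, -2, 489), (3, 2, 489)  [2]
  a=4: none
  a=5: (5, -4, 294), (5, 4, 294)  [2]
  a=6: (6, -4, 245), (6, 4, 245)  [2]
  a=7: (7, -4, 210), (7, 4, 210)  [2]
  a=8: none
  a=9: (9, -2, 163), (9, 2, 163)  [2]
  a=10: (10, -4, 147), (10, 4, 147)  [2]
  a=11..12: none
  a=13: (13, -8, 114), (13, 8, 114)  [2]
  a=14: (14, -4, 105), (14, 4, 105)  [2]
  a=15: (15, -14, 101), (15, -4, 98), (15, 4, 98), (15, 14, 101)  [4]
  a=16: none
  a=17: (17, -16, 90), (17, 16, 90)  [2]
  a=18: (18, -16, 85), (18, 16, 85)  [2]
  a=19: (19, -8, 78), (19, 8, 78)  [2]
  a=20: none
  a=21: (21, -10, 71), (21, -4, 70), (21, 4, 70), (21, 10, 71)  [4]
  a=22: none
  a=23: (23, -22, 69), (23, 22, 69)  [2]
  a=24: none
  a=25: (25, -6, 59), (25, 6, 59)  [2]
  a=26: (26, -8, 57), (26, 8, 57)  [2]
  a=27: (27, -20, 58), (27, 20, 58)  [2]
  a=28: none
  a=29: (29, -20, 54), (29, 20, 54)  [2]
  a=30: (30, -16, 51), (30, -4, 49), (30, 4, 49), (30, 16, 51)  [4]
  a=31..33: none
  a=34: (34, -16, 45), (34, 16, 45)  [2]
  a=35: (35, -24, 46), (35, -4, 42), (35, 4, 42), (35, 24, 46)  [4]
  a=36..37: none
  a=38: (38, -8, 39), (38, 8, 39)  [2]
  a=39: (39, -34, 45), (39, 34, 45)  [2]
  a=40: none
  a=41: (41, -32, 42), (41, 32, 42)  [2]
  a=42..44: none
Total reduced forms: 1 + 1 + 2 + 2 + 2 + 2 + 2 + 2 + 2 + 2 + 4 + 2 + 2 + 2 + 4 + 2 + 2 + 2 + 2 + 2 + 4 + 2 + 4 + 2 + 2 + 2 = 58
h = 58

58


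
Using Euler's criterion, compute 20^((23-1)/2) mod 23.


p = 23 is prime and the exponent is (p-1)/2 = 11, so by Euler's criterion 20^11 = (20/23) = +1 or -1 mod 23.
Compute by square-and-multiply:
  11 = 8 + 2 + 1 (binary 1011)
  Repeated squaring mod 23: 20^1 = 20, 20^2 = 9, 20^4 = 12, 20^8 = 6
  20^11 = 20^8 * 20^2 * 20^1 = 6 * 9 * 20 mod 23
    6 * 9 = 54 = 8 mod 23
    8 * 20 = 160 = 22 mod 23
  20^11 = 22 mod 23
Result 22 = p - 1 = -1 mod 23: 20 is a quadratic non-residue mod 23. As a residue in [0, p-1] the value is 22.
20^11 mod 23 = 22

22


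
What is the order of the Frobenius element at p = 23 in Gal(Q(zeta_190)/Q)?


The Frobenius at p in Gal(Q(zeta_n)/Q) = (Z/nZ)* is the class of p, so its order is ord_190(23), the smallest k >= 1 with 23^k = 1 mod 190.
n = 190 = 2 * 5 * 19, phi(190) = 72; the order divides phi(n).
Divisors of 72: 1, 2, 3, 4, 6, 8, 9, 12, 18, 24, 36, 72
Repeated squaring mod 190: 23^1 = 23, 23^2 = 149, 23^4 = 161, 23^8 = 81, 23^16 = 101, 23^32 = 131, 23^64 = 61
Test divisors in increasing order:
  k=1: 23^1 = 23 mod 190
  k=2: 23^2 = 149 mod 190
  k=3: 23^3 = 149 * 23 = 7 mod 190
  k=4: 23^4 = 161 mod 190
  k=6: 23^6 = 161 * 149 = 49 mod 190
  k=8: 23^8 = 81 mod 190
  k=9: 23^9 = 81 * 23 = 153 mod 190
  k=12: 23^12 = 81 * 161 = 121 mod 190
  k=18: 23^18 = 101 * 149 = 39 mod 190
  k=24: 23^24 = 101 * 81 = 11 mod 190
  k=36: 23^36 = 131 * 161 = 1 mod 190  <- first divisor giving 1
Order = 36

36


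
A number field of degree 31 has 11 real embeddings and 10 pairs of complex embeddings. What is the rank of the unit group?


By Dirichlet's unit theorem:
rank = r1 + r2 - 1
= 11 + 10 - 1
= 20

20


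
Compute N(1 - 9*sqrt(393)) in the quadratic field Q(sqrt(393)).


N(a + b*sqrt(d)) = a^2 - d*b^2
= (1)^2 - (393)*(-9)^2
= 1 - 31833
= -31832

-31832


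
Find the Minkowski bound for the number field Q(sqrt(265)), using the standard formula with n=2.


d = 265, d mod 4 = 1, so disc(K) = d = 265; |disc(K)| = 265
Real quadratic field, so n = 2, s = r2 = 0, r1 = 2
M = (n!/n^n) * (4/pi)^s * sqrt(|disc(K)|) = (2!/2^2) * (4/pi)^0 * sqrt(265)
= 0.5 * 1.000000 * 16.278821
= 8.1394

8.1394


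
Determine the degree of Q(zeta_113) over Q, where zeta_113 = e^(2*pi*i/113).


The degree equals Euler's totient phi(113).
113 = 113
phi(113) = 112

112


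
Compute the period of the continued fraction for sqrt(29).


Run the CF algorithm for sqrt(29).
a_0 = floor(sqrt(29)) = 5; set m_0=0, q_0=1.
Recurrence: m' = q*a - m,  q' = (d - m'^2)/q,  a' = floor((a_0 + m')/q').
  step 1: m=5, q=4, a=2
  step 2: m=3, q=5, a=1
  step 3: m=2, q=5, a=1
  step 4: m=3, q=4, a=2
  step 5: m=5, q=1, a=10
a_5 = 2*a_0 = 10, so the period closes here.
sqrt(29) = [5; 2, 1, 1, 2, 10]
Period length = 5

5


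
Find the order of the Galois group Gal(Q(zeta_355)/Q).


|Gal(Q(zeta_355)/Q)| = phi(355)
= 280

280


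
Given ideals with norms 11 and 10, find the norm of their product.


N(IJ) = N(I) * N(J)
= 11 * 10
= 110

110


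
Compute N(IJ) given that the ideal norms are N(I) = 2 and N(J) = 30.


N(IJ) = N(I) * N(J)
= 2 * 30
= 60

60


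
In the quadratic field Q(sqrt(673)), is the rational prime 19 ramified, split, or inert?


K = Q(sqrt(673)). Since d mod 4 = 1, disc(K) = 673.
Check p | disc: 673 mod 19 = 8.
p does not divide disc. Compute Legendre symbol (d/p):
8^((19-1)/2) mod 19 = -1
(d/p) = -1, so p is inert: (p) stays prime with e=1, f=2, g=1.
Therefore p is inert.

inert


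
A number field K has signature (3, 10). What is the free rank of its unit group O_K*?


By Dirichlet's unit theorem:
rank = r1 + r2 - 1
= 3 + 10 - 1
= 12

12


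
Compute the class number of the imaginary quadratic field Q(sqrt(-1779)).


K = Q(sqrt(-1779)). d mod 4 = 1, so D = disc(K) = d = -1779
h(K) equals the number of primitive reduced positive-definite forms (a, b, c) = a*x^2 + b*x*y + c*y^2 with b^2 - 4ac = D,
where reduced means |b| <= a <= c, with b >= 0 whenever |b| = a or a = c, and primitive means gcd(a, b, c) = 1.
Reduced forces 3a^2 <= |D| = 1779, so 1 <= a <= 24; b must have the parity of D, and c = (b^2 - D)/(4a) must be an integer >= a.
Enumerate a = 1..24, b in [-a, a]:
  a=1: (1, 1, 445)  [1]
  a=2: none
  a=3: (3, 3, 149)  [1]
  a=4: none
  a=5: (5, -1, 89), (5, 1, 89)  [2]
  a=6..10: none
  a=11: (11, -5, 41), (11, 5, 41)  [2]
  a=12..14: none
  a=15: (15, -9, 31), (15, 9, 31)  [2]
  a=16..18: none
  a=19: (19, -11, 25), (19, 11, 25)  [2]
  a=20..24: none
Total reduced forms: 1 + 1 + 2 + 2 + 2 + 2 = 10
h = 10

10


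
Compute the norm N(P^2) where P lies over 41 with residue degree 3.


N(P^a) = p^(a*f)
= 41^(2*3)
= 41^6
= 4750104241

4750104241


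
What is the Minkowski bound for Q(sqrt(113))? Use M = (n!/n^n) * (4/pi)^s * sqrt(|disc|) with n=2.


d = 113, d mod 4 = 1, so disc(K) = d = 113; |disc(K)| = 113
Real quadratic field, so n = 2, s = r2 = 0, r1 = 2
M = (n!/n^n) * (4/pi)^s * sqrt(|disc(K)|) = (2!/2^2) * (4/pi)^0 * sqrt(113)
= 0.5 * 1.000000 * 10.630146
= 5.3151

5.3151


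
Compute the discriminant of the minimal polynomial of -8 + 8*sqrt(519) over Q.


The element -8 + 8*sqrt(519) has minimal polynomial:
x^2 + 16*x - 33152
Discriminant = (16)^2 - 4*(-33152)
= 256 + 132608
= 132864

132864


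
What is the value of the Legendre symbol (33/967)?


p = 967 is prime, so compute (33/967) with the reciprocity algorithm (Jacobi-symbol steps: pull out 2s via (2/n), flip via reciprocity, reduce):
  reciprocity: (33/967) -> +(967/33)
  reduce: (10/33)
  pull out 2: (2/33) = +1  (since 33 mod 8 = 1)
  reciprocity: (5/33) -> +(33/5)
  reduce: (3/5)
  reciprocity: (3/5) -> +(5/3)
  reduce: (2/3)
  pull out 2: (2/3) = -1  (since 3 mod 8 = 3)
  (1/3) = 1
Product of signs = -1
(33/967) = -1

-1


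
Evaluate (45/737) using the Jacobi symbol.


Compute (45/737) via quadratic reciprocity:
  reciprocity: (45/737) -> +(737/45)
  reduce: (17/45)
  reciprocity: (17/45) -> +(45/17)
  reduce: (11/17)
  reciprocity: (11/17) -> +(17/11)
  reduce: (6/11)
  pull out 2: (2/11) = -1  (since 11 mod 8 = 3)
  reciprocity: (3/11) -> -(11/3)
  reduce: (2/3)
  pull out 2: (2/3) = -1  (since 3 mod 8 = 3)
  (1/3) = 1
Product of signs = -1

-1


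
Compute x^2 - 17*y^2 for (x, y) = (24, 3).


x^2 - d*y^2
= 24^2 - 17*3^2
= 576 - 153
= 423

423


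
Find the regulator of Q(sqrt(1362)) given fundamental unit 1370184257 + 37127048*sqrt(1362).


epsilon = 1370184257 + 37127048*sqrt(1362)
= 2.7404e+09
R = ln(2.7404e+09)
= 21.7314

21.7314


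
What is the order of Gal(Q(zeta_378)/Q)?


|Gal(Q(zeta_378)/Q)| = phi(378)
= 108

108


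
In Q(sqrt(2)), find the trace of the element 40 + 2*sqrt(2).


Tr(a + b*sqrt(d)) = (a + b*sqrt(d)) + (a - b*sqrt(d)) = 2a
= 2 * (40)
= 80

80


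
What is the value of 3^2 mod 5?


p = 5 is prime and the exponent is (p-1)/2 = 2, so by Euler's criterion 3^2 = (3/5) = +1 or -1 mod 5.
Compute by square-and-multiply:
  2 = 2 (binary 10)
  Repeated squaring mod 5: 3^1 = 3, 3^2 = 4
  3^2 = 4 mod 5
Result 4 = p - 1 = -1 mod 5: 3 is a quadratic non-residue mod 5. As a residue in [0, p-1] the value is 4.
3^2 mod 5 = 4

4


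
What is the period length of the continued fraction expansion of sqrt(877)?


Run the CF algorithm for sqrt(877).
a_0 = floor(sqrt(877)) = 29; set m_0=0, q_0=1.
Recurrence: m' = q*a - m,  q' = (d - m'^2)/q,  a' = floor((a_0 + m')/q').
  step 1: m=29, q=36, a=1
  step 2: m=7, q=23, a=1
  step 3: m=16, q=27, a=1
  step 4: m=11, q=28, a=1
  step 5: m=17, q=21, a=2
  step 6: m=25, q=12, a=4
  step 7: m=23, q=29, a=1
  step 8: m=6, q=29, a=1
  step 9: m=23, q=12, a=4
  step 10: m=25, q=21, a=2
  step 11: m=17, q=28, a=1
  step 12: m=11, q=27, a=1
  step 13: m=16, q=23, a=1
  step 14: m=7, q=36, a=1
  step 15: m=29, q=1, a=58
a_15 = 2*a_0 = 58, so the period closes here.
sqrt(877) = [29; 1, 1, 1, 1, 2, 4, 1, 1, 4, 2, 1, 1, 1, 1, 58]
Period length = 15

15


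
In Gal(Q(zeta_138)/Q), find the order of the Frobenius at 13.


The Frobenius at p in Gal(Q(zeta_n)/Q) = (Z/nZ)* is the class of p, so its order is ord_138(13), the smallest k >= 1 with 13^k = 1 mod 138.
n = 138 = 2 * 3 * 23, phi(138) = 44; the order divides phi(n).
Divisors of 44: 1, 2, 4, 11, 22, 44
Repeated squaring mod 138: 13^1 = 13, 13^2 = 31, 13^4 = 133, 13^8 = 25, 13^16 = 73, 13^32 = 85
Test divisors in increasing order:
  k=1: 13^1 = 13 mod 138
  k=2: 13^2 = 31 mod 138
  k=4: 13^4 = 133 mod 138
  k=11: 13^11 = 25 * 31 * 13 = 1 mod 138  <- first divisor giving 1
Order = 11

11


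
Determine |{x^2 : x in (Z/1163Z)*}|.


For prime p, the number of non-zero quadratic residues is (p-1)/2.
= (1163-1)/2
= 581

581


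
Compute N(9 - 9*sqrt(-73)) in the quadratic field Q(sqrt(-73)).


N(a + b*sqrt(d)) = a^2 - d*b^2
= (9)^2 - (-73)*(-9)^2
= 81 + 5913
= 5994

5994


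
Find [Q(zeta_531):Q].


The degree equals Euler's totient phi(531).
531 = 3^2 * 59
phi(531) = 348

348


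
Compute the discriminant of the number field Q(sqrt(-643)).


For K = Q(sqrt(d)) with d squarefree: disc(K) = d if d = 1 mod 4, and disc(K) = 4d if d = 2 or 3 mod 4.
Here d = -643, and d mod 4 = 1.
d = 1 mod 4 (O_K = Z[(1+sqrt(d))/2]), so disc(K) = d = -643

-643


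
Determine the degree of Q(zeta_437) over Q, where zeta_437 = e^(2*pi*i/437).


The degree equals Euler's totient phi(437).
437 = 19 * 23
phi(437) = 396

396


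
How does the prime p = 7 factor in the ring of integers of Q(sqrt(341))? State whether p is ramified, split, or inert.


K = Q(sqrt(341)). Since d mod 4 = 1, disc(K) = 341.
Check p | disc: 341 mod 7 = 5.
p does not divide disc. Compute Legendre symbol (d/p):
5^((7-1)/2) mod 7 = -1
(d/p) = -1, so p is inert: (p) stays prime with e=1, f=2, g=1.
Therefore p is inert.

inert


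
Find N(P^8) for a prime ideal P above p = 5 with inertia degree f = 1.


N(P^a) = p^(a*f)
= 5^(8*1)
= 5^8
= 390625

390625


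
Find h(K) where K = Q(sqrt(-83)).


K = Q(sqrt(-83)). d mod 4 = 1, so D = disc(K) = d = -83
h(K) equals the number of primitive reduced positive-definite forms (a, b, c) = a*x^2 + b*x*y + c*y^2 with b^2 - 4ac = D,
where reduced means |b| <= a <= c, with b >= 0 whenever |b| = a or a = c, and primitive means gcd(a, b, c) = 1.
Reduced forces 3a^2 <= |D| = 83, so 1 <= a <= 5; b must have the parity of D, and c = (b^2 - D)/(4a) must be an integer >= a.
Enumerate a = 1..5, b in [-a, a]:
  a=1: (1, 1, 21)  [1]
  a=2: none
  a=3: (3, -1, 7), (3, 1, 7)  [2]
  a=4..5: none
Total reduced forms: 1 + 2 = 3
h = 3

3


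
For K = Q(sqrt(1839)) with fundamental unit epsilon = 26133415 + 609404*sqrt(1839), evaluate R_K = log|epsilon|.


epsilon = 26133415 + 609404*sqrt(1839)
= 5.2267e+07
R = ln(5.2267e+07)
= 17.7719

17.7719


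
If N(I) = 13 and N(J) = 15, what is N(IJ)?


N(IJ) = N(I) * N(J)
= 13 * 15
= 195

195


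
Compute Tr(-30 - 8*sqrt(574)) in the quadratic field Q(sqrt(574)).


Tr(a + b*sqrt(d)) = (a + b*sqrt(d)) + (a - b*sqrt(d)) = 2a
= 2 * (-30)
= -60

-60


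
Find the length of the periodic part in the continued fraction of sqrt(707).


Run the CF algorithm for sqrt(707).
a_0 = floor(sqrt(707)) = 26; set m_0=0, q_0=1.
Recurrence: m' = q*a - m,  q' = (d - m'^2)/q,  a' = floor((a_0 + m')/q').
  step 1: m=26, q=31, a=1
  step 2: m=5, q=22, a=1
  step 3: m=17, q=19, a=2
  step 4: m=21, q=14, a=3
  step 5: m=21, q=19, a=2
  step 6: m=17, q=22, a=1
  step 7: m=5, q=31, a=1
  step 8: m=26, q=1, a=52
a_8 = 2*a_0 = 52, so the period closes here.
sqrt(707) = [26; 1, 1, 2, 3, 2, 1, 1, 52]
Period length = 8

8


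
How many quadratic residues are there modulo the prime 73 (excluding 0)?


For prime p, the number of non-zero quadratic residues is (p-1)/2.
= (73-1)/2
= 36

36


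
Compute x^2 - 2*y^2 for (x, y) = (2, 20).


x^2 - d*y^2
= 2^2 - 2*20^2
= 4 - 800
= -796

-796


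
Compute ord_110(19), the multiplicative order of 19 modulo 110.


We want ord_110(19), the smallest k >= 1 with 19^k = 1 mod 110.
n = 110 = 2 * 5 * 11, phi(110) = 40; the order divides phi(n).
Divisors of 40: 1, 2, 4, 5, 8, 10, 20, 40
Repeated squaring mod 110: 19^1 = 19, 19^2 = 31, 19^4 = 81, 19^8 = 71, 19^16 = 91, 19^32 = 31
Test divisors in increasing order:
  k=1: 19^1 = 19 mod 110
  k=2: 19^2 = 31 mod 110
  k=4: 19^4 = 81 mod 110
  k=5: 19^5 = 81 * 19 = 109 mod 110
  k=8: 19^8 = 71 mod 110
  k=10: 19^10 = 71 * 31 = 1 mod 110  <- first divisor giving 1
Order = 10

10


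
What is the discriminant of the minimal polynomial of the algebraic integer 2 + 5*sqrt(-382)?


The element 2 + 5*sqrt(-382) has minimal polynomial:
x^2 - 4*x + 9554
Discriminant = (-4)^2 - 4*(9554)
= 16 - 38216
= -38200

-38200


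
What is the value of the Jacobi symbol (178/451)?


Compute (178/451) via quadratic reciprocity:
  pull out 2: (2/451) = -1  (since 451 mod 8 = 3)
  reciprocity: (89/451) -> +(451/89)
  reduce: (6/89)
  pull out 2: (2/89) = +1  (since 89 mod 8 = 1)
  reciprocity: (3/89) -> +(89/3)
  reduce: (2/3)
  pull out 2: (2/3) = -1  (since 3 mod 8 = 3)
  (1/3) = 1
Product of signs = 1

1


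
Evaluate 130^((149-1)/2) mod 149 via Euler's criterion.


p = 149 is prime and the exponent is (p-1)/2 = 74, so by Euler's criterion 130^74 = (130/149) = +1 or -1 mod 149.
Compute by square-and-multiply:
  74 = 64 + 8 + 2 (binary 1001010)
  Repeated squaring mod 149: 130^1 = 130, 130^2 = 63, 130^4 = 95, 130^8 = 85, 130^16 = 73, 130^32 = 114, 130^64 = 33
  130^74 = 130^64 * 130^8 * 130^2 = 33 * 85 * 63 mod 149
    33 * 85 = 2805 = 123 mod 149
    123 * 63 = 7749 = 1 mod 149
  130^74 = 1 mod 149
Result 1: 130 is a quadratic residue mod 149.
130^74 mod 149 = 1

1


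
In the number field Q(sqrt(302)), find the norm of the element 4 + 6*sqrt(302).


N(a + b*sqrt(d)) = a^2 - d*b^2
= (4)^2 - (302)*(6)^2
= 16 - 10872
= -10856

-10856


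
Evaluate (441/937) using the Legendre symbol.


p = 937 is prime, so compute (441/937) with the reciprocity algorithm (Jacobi-symbol steps: pull out 2s via (2/n), flip via reciprocity, reduce):
  reciprocity: (441/937) -> +(937/441)
  reduce: (55/441)
  reciprocity: (55/441) -> +(441/55)
  reduce: (1/55)
  (1/55) = 1
Product of signs = 1
(441/937) = 1

1


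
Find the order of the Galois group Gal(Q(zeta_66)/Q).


|Gal(Q(zeta_66)/Q)| = phi(66)
= 20

20


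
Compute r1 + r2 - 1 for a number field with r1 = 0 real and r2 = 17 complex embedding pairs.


By Dirichlet's unit theorem:
rank = r1 + r2 - 1
= 0 + 17 - 1
= 16

16


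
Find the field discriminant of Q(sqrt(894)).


For K = Q(sqrt(d)) with d squarefree: disc(K) = d if d = 1 mod 4, and disc(K) = 4d if d = 2 or 3 mod 4.
Here d = 894, and d mod 4 = 2.
d = 2 mod 4, not 1 (O_K = Z[sqrt(d)]), so disc(K) = 4d = 4 * (894) = 3576

3576


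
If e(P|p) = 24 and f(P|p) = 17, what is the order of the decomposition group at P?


|D_P| = e * f
= 24 * 17
= 408

408


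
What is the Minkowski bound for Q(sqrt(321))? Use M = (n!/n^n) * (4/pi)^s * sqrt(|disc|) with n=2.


d = 321, d mod 4 = 1, so disc(K) = d = 321; |disc(K)| = 321
Real quadratic field, so n = 2, s = r2 = 0, r1 = 2
M = (n!/n^n) * (4/pi)^s * sqrt(|disc(K)|) = (2!/2^2) * (4/pi)^0 * sqrt(321)
= 0.5 * 1.000000 * 17.916473
= 8.9582

8.9582


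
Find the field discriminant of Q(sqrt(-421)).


For K = Q(sqrt(d)) with d squarefree: disc(K) = d if d = 1 mod 4, and disc(K) = 4d if d = 2 or 3 mod 4.
Here d = -421, and d mod 4 = 3.
d = 3 mod 4, not 1 (O_K = Z[sqrt(d)]), so disc(K) = 4d = 4 * (-421) = -1684

-1684


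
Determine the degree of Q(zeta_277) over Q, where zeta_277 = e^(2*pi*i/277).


The degree equals Euler's totient phi(277).
277 = 277
phi(277) = 276

276


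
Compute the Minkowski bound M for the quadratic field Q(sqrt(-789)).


d = -789, d mod 4 = 3, so disc(K) = 4d = -3156; |disc(K)| = 3156
Imaginary quadratic field, so n = 2, s = r2 = 1, r1 = 0
M = (n!/n^n) * (4/pi)^s * sqrt(|disc(K)|) = (2!/2^2) * (4/pi)^1 * sqrt(3156)
= 0.5 * 1.273240 * 56.178288
= 35.7642

35.7642


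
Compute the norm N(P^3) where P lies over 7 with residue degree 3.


N(P^a) = p^(a*f)
= 7^(3*3)
= 7^9
= 40353607

40353607


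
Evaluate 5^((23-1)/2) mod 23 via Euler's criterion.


p = 23 is prime and the exponent is (p-1)/2 = 11, so by Euler's criterion 5^11 = (5/23) = +1 or -1 mod 23.
Compute by square-and-multiply:
  11 = 8 + 2 + 1 (binary 1011)
  Repeated squaring mod 23: 5^1 = 5, 5^2 = 2, 5^4 = 4, 5^8 = 16
  5^11 = 5^8 * 5^2 * 5^1 = 16 * 2 * 5 mod 23
    16 * 2 = 32 = 9 mod 23
    9 * 5 = 45 = 22 mod 23
  5^11 = 22 mod 23
Result 22 = p - 1 = -1 mod 23: 5 is a quadratic non-residue mod 23. As a residue in [0, p-1] the value is 22.
5^11 mod 23 = 22

22


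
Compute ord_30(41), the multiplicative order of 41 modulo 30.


We want ord_30(41), the smallest k >= 1 with 41^k = 1 mod 30.
n = 30 = 2 * 3 * 5, phi(30) = 8; the order divides phi(n).
Divisors of 8: 1, 2, 4, 8
Repeated squaring mod 30: 41^1 = 11, 41^2 = 1, 41^4 = 1, 41^8 = 1
Test divisors in increasing order:
  k=1: 41^1 = 11 mod 30
  k=2: 41^2 = 1 mod 30  <- first divisor giving 1
Order = 2

2


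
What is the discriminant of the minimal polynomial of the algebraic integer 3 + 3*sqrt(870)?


The element 3 + 3*sqrt(870) has minimal polynomial:
x^2 - 6*x - 7821
Discriminant = (-6)^2 - 4*(-7821)
= 36 + 31284
= 31320

31320


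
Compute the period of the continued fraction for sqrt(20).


Run the CF algorithm for sqrt(20).
a_0 = floor(sqrt(20)) = 4; set m_0=0, q_0=1.
Recurrence: m' = q*a - m,  q' = (d - m'^2)/q,  a' = floor((a_0 + m')/q').
  step 1: m=4, q=4, a=2
  step 2: m=4, q=1, a=8
a_2 = 2*a_0 = 8, so the period closes here.
sqrt(20) = [4; 2, 8]
Period length = 2

2


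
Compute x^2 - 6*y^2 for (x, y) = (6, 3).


x^2 - d*y^2
= 6^2 - 6*3^2
= 36 - 54
= -18

-18


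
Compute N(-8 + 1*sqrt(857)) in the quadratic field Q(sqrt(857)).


N(a + b*sqrt(d)) = a^2 - d*b^2
= (-8)^2 - (857)*(1)^2
= 64 - 857
= -793

-793


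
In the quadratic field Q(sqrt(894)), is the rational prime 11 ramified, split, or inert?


K = Q(sqrt(894)). Since d mod 4 = 2, disc(K) = 3576.
Check p | disc: 3576 mod 11 = 1.
p does not divide disc. Compute Legendre symbol (d/p):
3^((11-1)/2) mod 11 = 1
(d/p) = 1, so p splits: (p) = P*P' with e=1, f=1, g=2.
Therefore p is split.

split


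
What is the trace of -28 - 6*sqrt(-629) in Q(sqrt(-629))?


Tr(a + b*sqrt(d)) = (a + b*sqrt(d)) + (a - b*sqrt(d)) = 2a
= 2 * (-28)
= -56

-56


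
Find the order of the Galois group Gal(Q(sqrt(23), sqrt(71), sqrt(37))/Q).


The 3 square roots of distinct primes are multiplicatively independent over Q,
so [K:Q] = 2^3 and Gal(K/Q) is isomorphic to (Z/2Z)^3.
|Gal| = 2^3 = 8

8


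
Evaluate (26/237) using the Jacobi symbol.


Compute (26/237) via quadratic reciprocity:
  pull out 2: (2/237) = -1  (since 237 mod 8 = 5)
  reciprocity: (13/237) -> +(237/13)
  reduce: (3/13)
  reciprocity: (3/13) -> +(13/3)
  reduce: (1/3)
  (1/3) = 1
Product of signs = -1

-1


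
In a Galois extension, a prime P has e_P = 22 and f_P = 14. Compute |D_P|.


|D_P| = e * f
= 22 * 14
= 308

308


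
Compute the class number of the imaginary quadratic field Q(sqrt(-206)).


K = Q(sqrt(-206)). d mod 4 = 2, so D = disc(K) = 4d = -824
h(K) equals the number of primitive reduced positive-definite forms (a, b, c) = a*x^2 + b*x*y + c*y^2 with b^2 - 4ac = D,
where reduced means |b| <= a <= c, with b >= 0 whenever |b| = a or a = c, and primitive means gcd(a, b, c) = 1.
Reduced forces 3a^2 <= |D| = 824, so 1 <= a <= 16; b must have the parity of D, and c = (b^2 - D)/(4a) must be an integer >= a.
Enumerate a = 1..16, b in [-a, a]:
  a=1: (1, 0, 206)  [1]
  a=2: (2, 0, 103)  [1]
  a=3: (3, -2, 69), (3, 2, 69)  [2]
  a=4: none
  a=5: (5, -4, 42), (5, 4, 42)  [2]
  a=6: (6, -4, 35), (6, 4, 35)  [2]
  a=7: (7, -4, 30), (7, 4, 30)  [2]
  a=8: none
  a=9: (9, -2, 23), (9, 2, 23)  [2]
  a=10: (10, -4, 21), (10, 4, 21)  [2]
  a=11: (11, -10, 21), (11, 10, 21)  [2]
  a=12..13: none
  a=14: (14, -4, 15), (14, 4, 15)  [2]
  a=15: (15, -14, 17), (15, 14, 17)  [2]
  a=16: none
Total reduced forms: 1 + 1 + 2 + 2 + 2 + 2 + 2 + 2 + 2 + 2 + 2 = 20
h = 20

20


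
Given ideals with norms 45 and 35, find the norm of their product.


N(IJ) = N(I) * N(J)
= 45 * 35
= 1575

1575


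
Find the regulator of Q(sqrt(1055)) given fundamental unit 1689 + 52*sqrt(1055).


epsilon = 1689 + 52*sqrt(1055)
= 3377.9997
R = ln(3377.9997)
= 8.1250

8.1250


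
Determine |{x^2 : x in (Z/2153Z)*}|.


For prime p, the number of non-zero quadratic residues is (p-1)/2.
= (2153-1)/2
= 1076

1076


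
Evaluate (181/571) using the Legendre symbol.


p = 571 is prime, so compute (181/571) with the reciprocity algorithm (Jacobi-symbol steps: pull out 2s via (2/n), flip via reciprocity, reduce):
  reciprocity: (181/571) -> +(571/181)
  reduce: (28/181)
  pull out 2: (2/181) = -1  (since 181 mod 8 = 5)
  pull out 2: (2/181) = -1  (since 181 mod 8 = 5)
  reciprocity: (7/181) -> +(181/7)
  reduce: (6/7)
  pull out 2: (2/7) = +1  (since 7 mod 8 = 7)
  reciprocity: (3/7) -> -(7/3)
  reduce: (1/3)
  (1/3) = 1
Product of signs = -1
(181/571) = -1

-1


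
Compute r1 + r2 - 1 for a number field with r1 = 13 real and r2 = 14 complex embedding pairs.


By Dirichlet's unit theorem:
rank = r1 + r2 - 1
= 13 + 14 - 1
= 26

26


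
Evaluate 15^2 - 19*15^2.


x^2 - d*y^2
= 15^2 - 19*15^2
= 225 - 4275
= -4050

-4050


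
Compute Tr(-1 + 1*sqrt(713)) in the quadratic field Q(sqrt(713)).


Tr(a + b*sqrt(d)) = (a + b*sqrt(d)) + (a - b*sqrt(d)) = 2a
= 2 * (-1)
= -2

-2


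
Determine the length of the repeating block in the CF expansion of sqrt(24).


Run the CF algorithm for sqrt(24).
a_0 = floor(sqrt(24)) = 4; set m_0=0, q_0=1.
Recurrence: m' = q*a - m,  q' = (d - m'^2)/q,  a' = floor((a_0 + m')/q').
  step 1: m=4, q=8, a=1
  step 2: m=4, q=1, a=8
a_2 = 2*a_0 = 8, so the period closes here.
sqrt(24) = [4; 1, 8]
Period length = 2

2


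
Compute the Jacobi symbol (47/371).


Compute (47/371) via quadratic reciprocity:
  reciprocity: (47/371) -> -(371/47)
  reduce: (42/47)
  pull out 2: (2/47) = +1  (since 47 mod 8 = 7)
  reciprocity: (21/47) -> +(47/21)
  reduce: (5/21)
  reciprocity: (5/21) -> +(21/5)
  reduce: (1/5)
  (1/5) = 1
Product of signs = -1

-1


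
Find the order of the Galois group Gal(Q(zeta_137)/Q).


|Gal(Q(zeta_137)/Q)| = phi(137)
= 136

136


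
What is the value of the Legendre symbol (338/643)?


p = 643 is prime, so compute (338/643) with the reciprocity algorithm (Jacobi-symbol steps: pull out 2s via (2/n), flip via reciprocity, reduce):
  pull out 2: (2/643) = -1  (since 643 mod 8 = 3)
  reciprocity: (169/643) -> +(643/169)
  reduce: (136/169)
  pull out 2: (2/169) = +1  (since 169 mod 8 = 1)
  pull out 2: (2/169) = +1  (since 169 mod 8 = 1)
  pull out 2: (2/169) = +1  (since 169 mod 8 = 1)
  reciprocity: (17/169) -> +(169/17)
  reduce: (16/17)
  pull out 2: (2/17) = +1  (since 17 mod 8 = 1)
  pull out 2: (2/17) = +1  (since 17 mod 8 = 1)
  pull out 2: (2/17) = +1  (since 17 mod 8 = 1)
  pull out 2: (2/17) = +1  (since 17 mod 8 = 1)
  (1/17) = 1
Product of signs = -1
(338/643) = -1

-1


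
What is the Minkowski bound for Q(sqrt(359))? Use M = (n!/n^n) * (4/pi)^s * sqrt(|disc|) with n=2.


d = 359, d mod 4 = 3, so disc(K) = 4d = 1436; |disc(K)| = 1436
Real quadratic field, so n = 2, s = r2 = 0, r1 = 2
M = (n!/n^n) * (4/pi)^s * sqrt(|disc(K)|) = (2!/2^2) * (4/pi)^0 * sqrt(1436)
= 0.5 * 1.000000 * 37.894591
= 18.9473

18.9473


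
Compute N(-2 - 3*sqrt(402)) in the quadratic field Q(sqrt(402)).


N(a + b*sqrt(d)) = a^2 - d*b^2
= (-2)^2 - (402)*(-3)^2
= 4 - 3618
= -3614

-3614


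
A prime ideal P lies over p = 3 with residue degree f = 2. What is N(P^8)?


N(P^a) = p^(a*f)
= 3^(8*2)
= 3^16
= 43046721

43046721


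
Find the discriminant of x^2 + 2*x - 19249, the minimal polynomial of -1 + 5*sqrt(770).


The element -1 + 5*sqrt(770) has minimal polynomial:
x^2 + 2*x - 19249
Discriminant = (2)^2 - 4*(-19249)
= 4 + 76996
= 77000

77000


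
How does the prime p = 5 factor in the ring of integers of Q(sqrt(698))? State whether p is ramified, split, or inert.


K = Q(sqrt(698)). Since d mod 4 = 2, disc(K) = 2792.
Check p | disc: 2792 mod 5 = 2.
p does not divide disc. Compute Legendre symbol (d/p):
3^((5-1)/2) mod 5 = -1
(d/p) = -1, so p is inert: (p) stays prime with e=1, f=2, g=1.
Therefore p is inert.

inert


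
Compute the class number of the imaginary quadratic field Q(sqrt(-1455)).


K = Q(sqrt(-1455)). d mod 4 = 1, so D = disc(K) = d = -1455
h(K) equals the number of primitive reduced positive-definite forms (a, b, c) = a*x^2 + b*x*y + c*y^2 with b^2 - 4ac = D,
where reduced means |b| <= a <= c, with b >= 0 whenever |b| = a or a = c, and primitive means gcd(a, b, c) = 1.
Reduced forces 3a^2 <= |D| = 1455, so 1 <= a <= 22; b must have the parity of D, and c = (b^2 - D)/(4a) must be an integer >= a.
Enumerate a = 1..22, b in [-a, a]:
  a=1: (1, 1, 364)  [1]
  a=2: (2, -1, 182), (2, 1, 182)  [2]
  a=3: (3, 3, 122)  [1]
  a=4: (4, -1, 91), (4, 1, 91)  [2]
  a=5: (5, 5, 74)  [1]
  a=6: (6, -3, 61), (6, 3, 61)  [2]
  a=7: (7, -1, 52), (7, 1, 52)  [2]
  a=8: (8, -7, 47), (8, 7, 47)  [2]
  a=9: none
  a=10: (10, -5, 37), (10, 5, 37)  [2]
  a=11: none
  a=12: (12, -9, 32), (12, 9, 32)  [2]
  a=13: (13, -1, 28), (13, 1, 28)  [2]
  a=14: (14, -13, 29), (14, -1, 26), (14, 1, 26), (14, 13, 29)  [4]
  a=15: (15, 15, 28)  [1]
  a=16: (16, -9, 24), (16, 9, 24)  [2]
  a=17..19: none
  a=20: (20, -15, 21), (20, 15, 21)  [2]
  a=21..22: none
Total reduced forms: 1 + 2 + 1 + 2 + 1 + 2 + 2 + 2 + 2 + 2 + 2 + 4 + 1 + 2 + 2 = 28
h = 28

28


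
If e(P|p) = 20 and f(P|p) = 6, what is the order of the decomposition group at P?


|D_P| = e * f
= 20 * 6
= 120

120


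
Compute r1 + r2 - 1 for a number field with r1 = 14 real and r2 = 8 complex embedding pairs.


By Dirichlet's unit theorem:
rank = r1 + r2 - 1
= 14 + 8 - 1
= 21

21


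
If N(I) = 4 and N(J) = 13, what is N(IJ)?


N(IJ) = N(I) * N(J)
= 4 * 13
= 52

52


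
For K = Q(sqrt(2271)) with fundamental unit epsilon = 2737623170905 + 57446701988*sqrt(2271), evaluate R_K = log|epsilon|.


epsilon = 2737623170905 + 57446701988*sqrt(2271)
= 5.4752e+12
R = ln(5.4752e+12)
= 29.3313

29.3313


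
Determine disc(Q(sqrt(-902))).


For K = Q(sqrt(d)) with d squarefree: disc(K) = d if d = 1 mod 4, and disc(K) = 4d if d = 2 or 3 mod 4.
Here d = -902, and d mod 4 = 2.
d = 2 mod 4, not 1 (O_K = Z[sqrt(d)]), so disc(K) = 4d = 4 * (-902) = -3608

-3608


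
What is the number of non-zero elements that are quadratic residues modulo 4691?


For prime p, the number of non-zero quadratic residues is (p-1)/2.
= (4691-1)/2
= 2345

2345


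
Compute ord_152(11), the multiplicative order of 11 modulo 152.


We want ord_152(11), the smallest k >= 1 with 11^k = 1 mod 152.
n = 152 = 2^3 * 19, phi(152) = 72; the order divides phi(n).
Divisors of 72: 1, 2, 3, 4, 6, 8, 9, 12, 18, 24, 36, 72
Repeated squaring mod 152: 11^1 = 11, 11^2 = 121, 11^4 = 49, 11^8 = 121, 11^16 = 49, 11^32 = 121, 11^64 = 49
Test divisors in increasing order:
  k=1: 11^1 = 11 mod 152
  k=2: 11^2 = 121 mod 152
  k=3: 11^3 = 121 * 11 = 115 mod 152
  k=4: 11^4 = 49 mod 152
  k=6: 11^6 = 49 * 121 = 1 mod 152  <- first divisor giving 1
Order = 6

6


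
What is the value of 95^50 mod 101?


p = 101 is prime and the exponent is (p-1)/2 = 50, so by Euler's criterion 95^50 = (95/101) = +1 or -1 mod 101.
Compute by square-and-multiply:
  50 = 32 + 16 + 2 (binary 110010)
  Repeated squaring mod 101: 95^1 = 95, 95^2 = 36, 95^4 = 84, 95^8 = 87, 95^16 = 95, 95^32 = 36
  95^50 = 95^32 * 95^16 * 95^2 = 36 * 95 * 36 mod 101
    36 * 95 = 3420 = 87 mod 101
    87 * 36 = 3132 = 1 mod 101
  95^50 = 1 mod 101
Result 1: 95 is a quadratic residue mod 101.
95^50 mod 101 = 1

1


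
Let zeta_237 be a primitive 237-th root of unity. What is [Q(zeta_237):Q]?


The degree equals Euler's totient phi(237).
237 = 3 * 79
phi(237) = 156

156


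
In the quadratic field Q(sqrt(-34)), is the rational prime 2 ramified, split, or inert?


K = Q(sqrt(-34)). Since d mod 4 = 2, disc(K) = -136.
Check p | disc: -136 mod 2 = 0.
p divides disc, so p ramifies: (p) = P^2 with e=2, f=1, g=1.
Therefore p is ramified.

ramified
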